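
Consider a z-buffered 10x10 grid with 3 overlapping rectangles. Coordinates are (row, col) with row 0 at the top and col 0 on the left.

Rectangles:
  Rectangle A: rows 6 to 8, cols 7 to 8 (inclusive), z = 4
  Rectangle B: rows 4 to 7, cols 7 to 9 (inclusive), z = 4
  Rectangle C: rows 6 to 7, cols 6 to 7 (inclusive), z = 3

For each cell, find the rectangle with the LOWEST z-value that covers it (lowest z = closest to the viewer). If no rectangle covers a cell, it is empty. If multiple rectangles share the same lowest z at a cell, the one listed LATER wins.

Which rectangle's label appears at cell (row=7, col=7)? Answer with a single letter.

Answer: C

Derivation:
Check cell (7,7):
  A: rows 6-8 cols 7-8 z=4 -> covers; best now A (z=4)
  B: rows 4-7 cols 7-9 z=4 -> covers; best now B (z=4)
  C: rows 6-7 cols 6-7 z=3 -> covers; best now C (z=3)
Winner: C at z=3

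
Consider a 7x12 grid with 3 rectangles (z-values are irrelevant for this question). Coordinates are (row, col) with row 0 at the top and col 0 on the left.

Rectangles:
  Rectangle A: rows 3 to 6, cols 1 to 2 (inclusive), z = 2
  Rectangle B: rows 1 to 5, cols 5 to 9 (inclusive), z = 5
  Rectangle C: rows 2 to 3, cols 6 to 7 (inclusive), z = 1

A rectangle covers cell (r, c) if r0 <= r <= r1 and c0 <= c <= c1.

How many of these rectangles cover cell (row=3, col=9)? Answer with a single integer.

Answer: 1

Derivation:
Check cell (3,9):
  A: rows 3-6 cols 1-2 -> outside (col miss)
  B: rows 1-5 cols 5-9 -> covers
  C: rows 2-3 cols 6-7 -> outside (col miss)
Count covering = 1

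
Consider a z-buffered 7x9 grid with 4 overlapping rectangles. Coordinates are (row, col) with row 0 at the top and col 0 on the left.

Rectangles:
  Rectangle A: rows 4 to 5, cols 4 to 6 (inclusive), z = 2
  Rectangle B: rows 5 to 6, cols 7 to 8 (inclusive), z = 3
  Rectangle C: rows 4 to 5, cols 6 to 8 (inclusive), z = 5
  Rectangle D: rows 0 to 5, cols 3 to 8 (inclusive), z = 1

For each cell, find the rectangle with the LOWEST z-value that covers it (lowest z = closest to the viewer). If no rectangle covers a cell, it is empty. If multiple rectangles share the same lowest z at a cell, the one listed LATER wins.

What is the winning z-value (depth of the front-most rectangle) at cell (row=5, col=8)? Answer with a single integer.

Check cell (5,8):
  A: rows 4-5 cols 4-6 -> outside (col miss)
  B: rows 5-6 cols 7-8 z=3 -> covers; best now B (z=3)
  C: rows 4-5 cols 6-8 z=5 -> covers; best now B (z=3)
  D: rows 0-5 cols 3-8 z=1 -> covers; best now D (z=1)
Winner: D at z=1

Answer: 1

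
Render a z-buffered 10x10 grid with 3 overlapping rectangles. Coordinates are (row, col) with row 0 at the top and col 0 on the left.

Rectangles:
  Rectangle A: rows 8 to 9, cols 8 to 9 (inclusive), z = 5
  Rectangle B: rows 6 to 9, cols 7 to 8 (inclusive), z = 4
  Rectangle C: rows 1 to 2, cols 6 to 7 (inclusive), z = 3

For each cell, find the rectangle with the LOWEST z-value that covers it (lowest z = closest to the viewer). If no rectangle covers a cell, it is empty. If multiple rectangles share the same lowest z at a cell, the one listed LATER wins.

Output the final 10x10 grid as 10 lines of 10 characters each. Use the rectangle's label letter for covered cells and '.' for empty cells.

..........
......CC..
......CC..
..........
..........
..........
.......BB.
.......BB.
.......BBA
.......BBA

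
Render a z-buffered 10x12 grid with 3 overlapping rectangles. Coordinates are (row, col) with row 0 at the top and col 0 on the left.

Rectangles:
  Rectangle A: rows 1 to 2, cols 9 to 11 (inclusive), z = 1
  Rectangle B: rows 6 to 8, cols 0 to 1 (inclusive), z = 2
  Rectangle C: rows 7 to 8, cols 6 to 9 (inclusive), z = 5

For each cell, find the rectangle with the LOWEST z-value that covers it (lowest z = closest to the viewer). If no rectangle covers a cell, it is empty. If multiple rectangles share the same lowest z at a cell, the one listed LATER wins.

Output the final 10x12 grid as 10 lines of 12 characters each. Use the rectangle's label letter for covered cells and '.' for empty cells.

............
.........AAA
.........AAA
............
............
............
BB..........
BB....CCCC..
BB....CCCC..
............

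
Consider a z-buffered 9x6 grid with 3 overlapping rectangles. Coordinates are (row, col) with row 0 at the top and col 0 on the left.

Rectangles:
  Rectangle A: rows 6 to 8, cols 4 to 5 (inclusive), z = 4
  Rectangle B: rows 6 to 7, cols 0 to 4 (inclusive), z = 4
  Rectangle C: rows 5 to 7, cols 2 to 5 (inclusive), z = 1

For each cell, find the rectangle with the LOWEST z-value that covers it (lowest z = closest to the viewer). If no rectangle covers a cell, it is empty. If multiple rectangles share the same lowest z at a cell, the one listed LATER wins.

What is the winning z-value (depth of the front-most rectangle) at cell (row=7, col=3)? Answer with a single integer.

Answer: 1

Derivation:
Check cell (7,3):
  A: rows 6-8 cols 4-5 -> outside (col miss)
  B: rows 6-7 cols 0-4 z=4 -> covers; best now B (z=4)
  C: rows 5-7 cols 2-5 z=1 -> covers; best now C (z=1)
Winner: C at z=1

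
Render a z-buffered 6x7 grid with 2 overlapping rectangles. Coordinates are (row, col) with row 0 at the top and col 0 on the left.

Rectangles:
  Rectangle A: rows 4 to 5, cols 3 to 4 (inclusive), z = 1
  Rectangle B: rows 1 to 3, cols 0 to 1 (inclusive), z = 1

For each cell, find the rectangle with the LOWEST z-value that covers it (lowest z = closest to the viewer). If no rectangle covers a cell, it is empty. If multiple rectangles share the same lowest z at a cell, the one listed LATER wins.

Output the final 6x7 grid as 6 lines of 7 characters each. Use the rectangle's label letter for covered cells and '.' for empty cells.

.......
BB.....
BB.....
BB.....
...AA..
...AA..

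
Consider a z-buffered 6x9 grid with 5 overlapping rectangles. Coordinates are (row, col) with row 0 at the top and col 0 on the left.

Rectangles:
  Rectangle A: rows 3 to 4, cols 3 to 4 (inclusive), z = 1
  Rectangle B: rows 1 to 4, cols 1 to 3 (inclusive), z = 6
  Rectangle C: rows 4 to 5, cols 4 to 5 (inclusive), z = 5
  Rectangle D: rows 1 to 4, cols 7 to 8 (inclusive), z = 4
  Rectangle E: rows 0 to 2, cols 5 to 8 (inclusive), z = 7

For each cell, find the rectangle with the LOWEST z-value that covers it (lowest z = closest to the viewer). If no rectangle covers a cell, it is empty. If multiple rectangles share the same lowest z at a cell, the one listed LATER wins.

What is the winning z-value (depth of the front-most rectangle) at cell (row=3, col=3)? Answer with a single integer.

Answer: 1

Derivation:
Check cell (3,3):
  A: rows 3-4 cols 3-4 z=1 -> covers; best now A (z=1)
  B: rows 1-4 cols 1-3 z=6 -> covers; best now A (z=1)
  C: rows 4-5 cols 4-5 -> outside (row miss)
  D: rows 1-4 cols 7-8 -> outside (col miss)
  E: rows 0-2 cols 5-8 -> outside (row miss)
Winner: A at z=1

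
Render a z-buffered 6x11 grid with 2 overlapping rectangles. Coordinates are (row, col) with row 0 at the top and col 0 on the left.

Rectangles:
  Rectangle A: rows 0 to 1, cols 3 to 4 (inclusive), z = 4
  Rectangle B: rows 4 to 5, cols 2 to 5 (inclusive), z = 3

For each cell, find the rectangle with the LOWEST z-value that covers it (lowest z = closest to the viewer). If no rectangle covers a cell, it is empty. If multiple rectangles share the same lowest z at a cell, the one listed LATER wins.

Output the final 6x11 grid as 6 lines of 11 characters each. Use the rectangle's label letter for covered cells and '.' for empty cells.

...AA......
...AA......
...........
...........
..BBBB.....
..BBBB.....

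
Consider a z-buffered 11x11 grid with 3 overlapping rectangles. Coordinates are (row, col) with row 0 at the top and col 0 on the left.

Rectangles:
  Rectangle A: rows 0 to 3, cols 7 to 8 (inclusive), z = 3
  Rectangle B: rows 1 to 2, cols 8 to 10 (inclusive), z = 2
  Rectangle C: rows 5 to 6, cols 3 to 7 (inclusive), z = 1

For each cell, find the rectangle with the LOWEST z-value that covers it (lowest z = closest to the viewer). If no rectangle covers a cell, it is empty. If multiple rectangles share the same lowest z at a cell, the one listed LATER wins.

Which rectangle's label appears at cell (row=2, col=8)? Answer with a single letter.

Answer: B

Derivation:
Check cell (2,8):
  A: rows 0-3 cols 7-8 z=3 -> covers; best now A (z=3)
  B: rows 1-2 cols 8-10 z=2 -> covers; best now B (z=2)
  C: rows 5-6 cols 3-7 -> outside (row miss)
Winner: B at z=2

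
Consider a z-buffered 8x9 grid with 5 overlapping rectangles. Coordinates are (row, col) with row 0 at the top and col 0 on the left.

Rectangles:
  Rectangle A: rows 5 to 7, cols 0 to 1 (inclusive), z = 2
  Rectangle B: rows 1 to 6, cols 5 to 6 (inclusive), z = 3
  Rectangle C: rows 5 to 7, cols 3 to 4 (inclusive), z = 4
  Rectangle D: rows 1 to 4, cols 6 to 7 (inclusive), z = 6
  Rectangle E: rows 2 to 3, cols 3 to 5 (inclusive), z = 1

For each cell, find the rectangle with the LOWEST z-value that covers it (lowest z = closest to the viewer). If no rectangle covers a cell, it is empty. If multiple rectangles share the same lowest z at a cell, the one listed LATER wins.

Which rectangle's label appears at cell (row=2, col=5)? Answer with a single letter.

Answer: E

Derivation:
Check cell (2,5):
  A: rows 5-7 cols 0-1 -> outside (row miss)
  B: rows 1-6 cols 5-6 z=3 -> covers; best now B (z=3)
  C: rows 5-7 cols 3-4 -> outside (row miss)
  D: rows 1-4 cols 6-7 -> outside (col miss)
  E: rows 2-3 cols 3-5 z=1 -> covers; best now E (z=1)
Winner: E at z=1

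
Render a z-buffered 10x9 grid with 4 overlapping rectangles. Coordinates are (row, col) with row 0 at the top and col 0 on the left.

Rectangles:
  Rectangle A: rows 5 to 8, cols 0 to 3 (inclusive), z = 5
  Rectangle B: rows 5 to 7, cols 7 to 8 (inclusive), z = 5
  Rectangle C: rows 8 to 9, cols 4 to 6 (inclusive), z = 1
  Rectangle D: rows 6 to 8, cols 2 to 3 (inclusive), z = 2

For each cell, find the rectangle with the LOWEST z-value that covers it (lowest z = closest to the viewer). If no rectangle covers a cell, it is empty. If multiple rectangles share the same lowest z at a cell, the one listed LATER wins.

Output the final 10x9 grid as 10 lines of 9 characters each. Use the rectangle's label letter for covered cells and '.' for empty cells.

.........
.........
.........
.........
.........
AAAA...BB
AADD...BB
AADD...BB
AADDCCC..
....CCC..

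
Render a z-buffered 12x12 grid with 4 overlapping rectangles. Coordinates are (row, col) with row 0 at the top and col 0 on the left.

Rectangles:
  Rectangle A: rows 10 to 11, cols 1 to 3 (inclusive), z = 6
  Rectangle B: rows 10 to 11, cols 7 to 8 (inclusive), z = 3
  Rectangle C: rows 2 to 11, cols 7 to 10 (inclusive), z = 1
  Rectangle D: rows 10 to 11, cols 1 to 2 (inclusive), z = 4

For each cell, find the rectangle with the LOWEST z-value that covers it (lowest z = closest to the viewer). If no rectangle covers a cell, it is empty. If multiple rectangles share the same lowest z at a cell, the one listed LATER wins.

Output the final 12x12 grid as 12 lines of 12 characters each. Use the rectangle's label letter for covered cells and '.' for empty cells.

............
............
.......CCCC.
.......CCCC.
.......CCCC.
.......CCCC.
.......CCCC.
.......CCCC.
.......CCCC.
.......CCCC.
.DDA...CCCC.
.DDA...CCCC.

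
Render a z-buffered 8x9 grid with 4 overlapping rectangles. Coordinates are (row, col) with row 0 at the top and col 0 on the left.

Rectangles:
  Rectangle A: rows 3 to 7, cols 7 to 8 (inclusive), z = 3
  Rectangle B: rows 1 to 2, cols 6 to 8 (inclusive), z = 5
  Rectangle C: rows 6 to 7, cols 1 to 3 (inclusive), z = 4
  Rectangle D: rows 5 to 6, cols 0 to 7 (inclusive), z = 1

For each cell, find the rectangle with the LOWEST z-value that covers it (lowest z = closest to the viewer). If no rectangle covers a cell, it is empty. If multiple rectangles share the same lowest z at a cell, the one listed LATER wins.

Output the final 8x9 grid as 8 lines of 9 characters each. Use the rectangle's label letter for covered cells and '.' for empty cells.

.........
......BBB
......BBB
.......AA
.......AA
DDDDDDDDA
DDDDDDDDA
.CCC...AA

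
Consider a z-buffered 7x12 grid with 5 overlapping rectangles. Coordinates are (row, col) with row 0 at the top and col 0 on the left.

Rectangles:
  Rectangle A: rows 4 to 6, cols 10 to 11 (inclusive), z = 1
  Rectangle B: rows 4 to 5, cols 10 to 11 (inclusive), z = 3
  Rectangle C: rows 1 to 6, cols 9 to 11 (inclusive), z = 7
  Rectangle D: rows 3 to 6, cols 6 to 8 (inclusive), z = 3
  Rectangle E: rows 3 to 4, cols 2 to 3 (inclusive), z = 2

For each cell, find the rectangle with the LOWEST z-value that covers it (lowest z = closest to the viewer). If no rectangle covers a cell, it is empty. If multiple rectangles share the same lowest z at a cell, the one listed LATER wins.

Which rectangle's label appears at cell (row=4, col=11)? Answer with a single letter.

Answer: A

Derivation:
Check cell (4,11):
  A: rows 4-6 cols 10-11 z=1 -> covers; best now A (z=1)
  B: rows 4-5 cols 10-11 z=3 -> covers; best now A (z=1)
  C: rows 1-6 cols 9-11 z=7 -> covers; best now A (z=1)
  D: rows 3-6 cols 6-8 -> outside (col miss)
  E: rows 3-4 cols 2-3 -> outside (col miss)
Winner: A at z=1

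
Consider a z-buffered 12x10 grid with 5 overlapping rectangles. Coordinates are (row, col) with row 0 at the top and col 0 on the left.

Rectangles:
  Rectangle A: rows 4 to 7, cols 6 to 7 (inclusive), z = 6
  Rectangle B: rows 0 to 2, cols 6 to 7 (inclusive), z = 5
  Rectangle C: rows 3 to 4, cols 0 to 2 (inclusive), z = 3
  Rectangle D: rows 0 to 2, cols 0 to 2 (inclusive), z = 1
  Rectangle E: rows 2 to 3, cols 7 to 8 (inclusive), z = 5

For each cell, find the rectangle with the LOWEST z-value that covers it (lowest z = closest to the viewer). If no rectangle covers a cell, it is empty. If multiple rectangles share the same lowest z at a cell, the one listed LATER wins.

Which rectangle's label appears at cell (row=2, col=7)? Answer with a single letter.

Check cell (2,7):
  A: rows 4-7 cols 6-7 -> outside (row miss)
  B: rows 0-2 cols 6-7 z=5 -> covers; best now B (z=5)
  C: rows 3-4 cols 0-2 -> outside (row miss)
  D: rows 0-2 cols 0-2 -> outside (col miss)
  E: rows 2-3 cols 7-8 z=5 -> covers; best now E (z=5)
Winner: E at z=5

Answer: E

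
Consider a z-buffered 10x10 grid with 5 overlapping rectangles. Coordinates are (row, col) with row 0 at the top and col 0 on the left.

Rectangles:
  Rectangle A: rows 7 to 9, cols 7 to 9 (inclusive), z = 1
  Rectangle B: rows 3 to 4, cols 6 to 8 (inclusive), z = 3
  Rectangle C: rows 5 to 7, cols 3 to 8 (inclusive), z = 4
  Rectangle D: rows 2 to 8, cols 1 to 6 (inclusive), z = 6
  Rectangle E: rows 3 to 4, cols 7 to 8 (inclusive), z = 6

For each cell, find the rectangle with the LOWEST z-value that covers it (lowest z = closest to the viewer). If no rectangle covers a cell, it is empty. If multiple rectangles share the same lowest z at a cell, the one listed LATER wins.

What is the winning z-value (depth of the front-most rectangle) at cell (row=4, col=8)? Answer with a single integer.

Check cell (4,8):
  A: rows 7-9 cols 7-9 -> outside (row miss)
  B: rows 3-4 cols 6-8 z=3 -> covers; best now B (z=3)
  C: rows 5-7 cols 3-8 -> outside (row miss)
  D: rows 2-8 cols 1-6 -> outside (col miss)
  E: rows 3-4 cols 7-8 z=6 -> covers; best now B (z=3)
Winner: B at z=3

Answer: 3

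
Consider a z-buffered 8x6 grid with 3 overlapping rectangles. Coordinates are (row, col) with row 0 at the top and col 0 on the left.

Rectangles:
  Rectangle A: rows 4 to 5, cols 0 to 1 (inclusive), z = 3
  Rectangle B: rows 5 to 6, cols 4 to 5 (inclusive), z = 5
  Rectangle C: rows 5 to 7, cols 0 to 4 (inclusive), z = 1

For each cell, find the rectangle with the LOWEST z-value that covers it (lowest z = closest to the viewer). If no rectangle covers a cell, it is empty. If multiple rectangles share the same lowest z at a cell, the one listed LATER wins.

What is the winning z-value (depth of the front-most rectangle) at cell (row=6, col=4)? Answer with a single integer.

Answer: 1

Derivation:
Check cell (6,4):
  A: rows 4-5 cols 0-1 -> outside (row miss)
  B: rows 5-6 cols 4-5 z=5 -> covers; best now B (z=5)
  C: rows 5-7 cols 0-4 z=1 -> covers; best now C (z=1)
Winner: C at z=1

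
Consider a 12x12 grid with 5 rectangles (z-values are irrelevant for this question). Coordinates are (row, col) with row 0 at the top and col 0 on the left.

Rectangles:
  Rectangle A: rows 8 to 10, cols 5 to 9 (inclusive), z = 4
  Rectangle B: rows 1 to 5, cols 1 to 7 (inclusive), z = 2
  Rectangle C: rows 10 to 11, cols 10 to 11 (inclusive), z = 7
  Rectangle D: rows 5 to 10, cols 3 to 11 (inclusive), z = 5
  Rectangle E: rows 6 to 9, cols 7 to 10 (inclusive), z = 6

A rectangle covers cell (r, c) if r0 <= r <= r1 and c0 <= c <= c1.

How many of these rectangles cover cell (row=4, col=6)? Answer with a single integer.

Answer: 1

Derivation:
Check cell (4,6):
  A: rows 8-10 cols 5-9 -> outside (row miss)
  B: rows 1-5 cols 1-7 -> covers
  C: rows 10-11 cols 10-11 -> outside (row miss)
  D: rows 5-10 cols 3-11 -> outside (row miss)
  E: rows 6-9 cols 7-10 -> outside (row miss)
Count covering = 1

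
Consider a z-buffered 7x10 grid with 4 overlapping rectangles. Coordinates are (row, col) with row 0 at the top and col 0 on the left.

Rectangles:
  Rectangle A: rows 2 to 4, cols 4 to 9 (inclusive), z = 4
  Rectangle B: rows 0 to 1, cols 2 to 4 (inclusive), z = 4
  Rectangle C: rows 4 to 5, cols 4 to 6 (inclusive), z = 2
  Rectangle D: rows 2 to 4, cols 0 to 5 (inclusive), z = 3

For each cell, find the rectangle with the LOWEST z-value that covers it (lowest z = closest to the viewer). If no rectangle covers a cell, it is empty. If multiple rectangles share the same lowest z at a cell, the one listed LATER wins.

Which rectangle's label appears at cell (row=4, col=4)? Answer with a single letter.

Answer: C

Derivation:
Check cell (4,4):
  A: rows 2-4 cols 4-9 z=4 -> covers; best now A (z=4)
  B: rows 0-1 cols 2-4 -> outside (row miss)
  C: rows 4-5 cols 4-6 z=2 -> covers; best now C (z=2)
  D: rows 2-4 cols 0-5 z=3 -> covers; best now C (z=2)
Winner: C at z=2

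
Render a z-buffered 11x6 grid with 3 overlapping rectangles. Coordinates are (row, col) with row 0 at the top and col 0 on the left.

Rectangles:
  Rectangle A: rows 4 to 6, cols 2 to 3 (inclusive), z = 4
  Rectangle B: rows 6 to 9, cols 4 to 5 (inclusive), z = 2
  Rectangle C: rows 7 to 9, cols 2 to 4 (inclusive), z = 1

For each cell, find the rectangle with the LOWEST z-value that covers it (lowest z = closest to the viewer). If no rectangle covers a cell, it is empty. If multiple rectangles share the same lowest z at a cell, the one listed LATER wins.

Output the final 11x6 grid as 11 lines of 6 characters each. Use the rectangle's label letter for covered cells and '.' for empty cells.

......
......
......
......
..AA..
..AA..
..AABB
..CCCB
..CCCB
..CCCB
......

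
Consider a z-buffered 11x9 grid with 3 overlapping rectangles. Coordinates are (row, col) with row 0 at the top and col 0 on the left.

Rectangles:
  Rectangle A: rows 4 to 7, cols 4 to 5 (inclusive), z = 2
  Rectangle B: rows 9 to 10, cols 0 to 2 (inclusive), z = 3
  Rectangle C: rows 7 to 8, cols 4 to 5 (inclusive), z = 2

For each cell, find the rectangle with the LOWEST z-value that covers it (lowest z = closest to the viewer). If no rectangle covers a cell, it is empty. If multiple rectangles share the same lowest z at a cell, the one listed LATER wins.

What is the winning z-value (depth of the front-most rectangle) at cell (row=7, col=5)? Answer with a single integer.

Check cell (7,5):
  A: rows 4-7 cols 4-5 z=2 -> covers; best now A (z=2)
  B: rows 9-10 cols 0-2 -> outside (row miss)
  C: rows 7-8 cols 4-5 z=2 -> covers; best now C (z=2)
Winner: C at z=2

Answer: 2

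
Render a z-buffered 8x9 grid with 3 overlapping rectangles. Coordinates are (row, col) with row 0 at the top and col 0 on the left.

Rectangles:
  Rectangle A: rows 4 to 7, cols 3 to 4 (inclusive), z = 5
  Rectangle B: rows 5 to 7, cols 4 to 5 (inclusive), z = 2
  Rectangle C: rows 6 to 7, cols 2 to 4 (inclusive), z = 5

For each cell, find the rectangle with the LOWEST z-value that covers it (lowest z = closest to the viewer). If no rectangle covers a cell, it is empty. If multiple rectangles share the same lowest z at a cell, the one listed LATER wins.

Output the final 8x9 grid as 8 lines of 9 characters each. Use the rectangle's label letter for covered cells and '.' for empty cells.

.........
.........
.........
.........
...AA....
...ABB...
..CCBB...
..CCBB...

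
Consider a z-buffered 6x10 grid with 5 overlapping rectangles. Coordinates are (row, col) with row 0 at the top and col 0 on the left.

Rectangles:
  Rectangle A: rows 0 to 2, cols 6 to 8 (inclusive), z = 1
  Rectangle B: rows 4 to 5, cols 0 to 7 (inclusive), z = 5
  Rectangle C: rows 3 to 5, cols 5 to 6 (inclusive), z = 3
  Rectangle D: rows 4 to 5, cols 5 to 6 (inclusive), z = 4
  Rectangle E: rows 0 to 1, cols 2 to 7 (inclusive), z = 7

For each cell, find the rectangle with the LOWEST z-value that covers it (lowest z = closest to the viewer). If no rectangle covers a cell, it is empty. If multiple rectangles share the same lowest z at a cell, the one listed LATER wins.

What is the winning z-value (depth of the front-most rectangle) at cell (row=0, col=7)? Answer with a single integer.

Answer: 1

Derivation:
Check cell (0,7):
  A: rows 0-2 cols 6-8 z=1 -> covers; best now A (z=1)
  B: rows 4-5 cols 0-7 -> outside (row miss)
  C: rows 3-5 cols 5-6 -> outside (row miss)
  D: rows 4-5 cols 5-6 -> outside (row miss)
  E: rows 0-1 cols 2-7 z=7 -> covers; best now A (z=1)
Winner: A at z=1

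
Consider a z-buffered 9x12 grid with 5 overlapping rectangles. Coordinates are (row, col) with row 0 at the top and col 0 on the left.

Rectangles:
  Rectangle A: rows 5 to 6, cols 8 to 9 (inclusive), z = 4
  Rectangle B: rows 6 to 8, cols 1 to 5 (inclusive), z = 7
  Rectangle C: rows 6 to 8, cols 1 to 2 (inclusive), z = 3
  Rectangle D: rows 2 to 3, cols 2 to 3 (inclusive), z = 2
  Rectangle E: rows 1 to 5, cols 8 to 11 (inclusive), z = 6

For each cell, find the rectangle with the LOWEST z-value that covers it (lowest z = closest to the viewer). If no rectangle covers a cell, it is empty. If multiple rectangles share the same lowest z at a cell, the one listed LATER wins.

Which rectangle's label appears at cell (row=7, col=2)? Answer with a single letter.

Answer: C

Derivation:
Check cell (7,2):
  A: rows 5-6 cols 8-9 -> outside (row miss)
  B: rows 6-8 cols 1-5 z=7 -> covers; best now B (z=7)
  C: rows 6-8 cols 1-2 z=3 -> covers; best now C (z=3)
  D: rows 2-3 cols 2-3 -> outside (row miss)
  E: rows 1-5 cols 8-11 -> outside (row miss)
Winner: C at z=3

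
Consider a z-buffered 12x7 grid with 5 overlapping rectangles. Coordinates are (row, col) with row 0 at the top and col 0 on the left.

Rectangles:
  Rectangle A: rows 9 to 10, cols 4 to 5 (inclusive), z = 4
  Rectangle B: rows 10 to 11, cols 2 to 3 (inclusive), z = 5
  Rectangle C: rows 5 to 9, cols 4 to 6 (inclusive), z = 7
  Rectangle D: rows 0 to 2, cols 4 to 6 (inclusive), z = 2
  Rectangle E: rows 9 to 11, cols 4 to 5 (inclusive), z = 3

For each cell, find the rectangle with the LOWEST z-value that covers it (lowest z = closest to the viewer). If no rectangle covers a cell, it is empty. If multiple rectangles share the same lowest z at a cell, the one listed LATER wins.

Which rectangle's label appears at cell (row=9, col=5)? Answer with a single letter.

Answer: E

Derivation:
Check cell (9,5):
  A: rows 9-10 cols 4-5 z=4 -> covers; best now A (z=4)
  B: rows 10-11 cols 2-3 -> outside (row miss)
  C: rows 5-9 cols 4-6 z=7 -> covers; best now A (z=4)
  D: rows 0-2 cols 4-6 -> outside (row miss)
  E: rows 9-11 cols 4-5 z=3 -> covers; best now E (z=3)
Winner: E at z=3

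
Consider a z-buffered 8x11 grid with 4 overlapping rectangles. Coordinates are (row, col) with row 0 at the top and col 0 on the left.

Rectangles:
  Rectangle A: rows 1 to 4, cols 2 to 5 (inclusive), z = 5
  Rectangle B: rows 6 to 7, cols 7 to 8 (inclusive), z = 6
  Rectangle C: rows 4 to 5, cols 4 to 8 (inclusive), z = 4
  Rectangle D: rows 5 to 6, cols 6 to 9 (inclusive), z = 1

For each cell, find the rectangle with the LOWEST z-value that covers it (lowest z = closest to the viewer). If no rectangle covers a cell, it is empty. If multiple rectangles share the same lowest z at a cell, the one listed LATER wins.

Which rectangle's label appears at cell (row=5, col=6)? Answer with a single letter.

Answer: D

Derivation:
Check cell (5,6):
  A: rows 1-4 cols 2-5 -> outside (row miss)
  B: rows 6-7 cols 7-8 -> outside (row miss)
  C: rows 4-5 cols 4-8 z=4 -> covers; best now C (z=4)
  D: rows 5-6 cols 6-9 z=1 -> covers; best now D (z=1)
Winner: D at z=1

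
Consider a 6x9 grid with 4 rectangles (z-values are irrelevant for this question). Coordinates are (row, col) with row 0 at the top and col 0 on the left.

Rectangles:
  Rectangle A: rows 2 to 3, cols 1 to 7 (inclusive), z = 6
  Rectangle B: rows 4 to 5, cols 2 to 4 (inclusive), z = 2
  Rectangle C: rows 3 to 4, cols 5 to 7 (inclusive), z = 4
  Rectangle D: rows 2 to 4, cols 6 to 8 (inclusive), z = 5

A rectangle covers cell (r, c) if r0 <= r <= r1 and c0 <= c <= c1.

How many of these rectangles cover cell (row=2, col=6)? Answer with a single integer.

Answer: 2

Derivation:
Check cell (2,6):
  A: rows 2-3 cols 1-7 -> covers
  B: rows 4-5 cols 2-4 -> outside (row miss)
  C: rows 3-4 cols 5-7 -> outside (row miss)
  D: rows 2-4 cols 6-8 -> covers
Count covering = 2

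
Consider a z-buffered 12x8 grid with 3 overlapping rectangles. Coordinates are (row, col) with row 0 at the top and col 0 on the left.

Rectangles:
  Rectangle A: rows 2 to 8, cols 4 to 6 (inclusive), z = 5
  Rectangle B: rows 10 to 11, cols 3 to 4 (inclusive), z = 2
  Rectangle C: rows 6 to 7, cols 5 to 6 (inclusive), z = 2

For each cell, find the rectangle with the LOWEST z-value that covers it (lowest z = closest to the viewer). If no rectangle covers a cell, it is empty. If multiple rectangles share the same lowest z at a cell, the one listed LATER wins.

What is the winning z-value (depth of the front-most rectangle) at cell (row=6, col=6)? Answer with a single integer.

Answer: 2

Derivation:
Check cell (6,6):
  A: rows 2-8 cols 4-6 z=5 -> covers; best now A (z=5)
  B: rows 10-11 cols 3-4 -> outside (row miss)
  C: rows 6-7 cols 5-6 z=2 -> covers; best now C (z=2)
Winner: C at z=2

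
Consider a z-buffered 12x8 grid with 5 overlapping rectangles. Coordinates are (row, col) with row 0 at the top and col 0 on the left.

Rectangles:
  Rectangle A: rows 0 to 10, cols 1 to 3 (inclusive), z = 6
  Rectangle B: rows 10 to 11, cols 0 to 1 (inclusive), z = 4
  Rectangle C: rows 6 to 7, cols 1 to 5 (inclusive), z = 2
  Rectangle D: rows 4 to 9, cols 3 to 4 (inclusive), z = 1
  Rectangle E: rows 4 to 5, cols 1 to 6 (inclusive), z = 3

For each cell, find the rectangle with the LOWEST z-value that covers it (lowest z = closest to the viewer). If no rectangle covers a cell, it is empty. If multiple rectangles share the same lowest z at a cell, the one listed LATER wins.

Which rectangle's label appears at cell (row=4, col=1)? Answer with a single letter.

Check cell (4,1):
  A: rows 0-10 cols 1-3 z=6 -> covers; best now A (z=6)
  B: rows 10-11 cols 0-1 -> outside (row miss)
  C: rows 6-7 cols 1-5 -> outside (row miss)
  D: rows 4-9 cols 3-4 -> outside (col miss)
  E: rows 4-5 cols 1-6 z=3 -> covers; best now E (z=3)
Winner: E at z=3

Answer: E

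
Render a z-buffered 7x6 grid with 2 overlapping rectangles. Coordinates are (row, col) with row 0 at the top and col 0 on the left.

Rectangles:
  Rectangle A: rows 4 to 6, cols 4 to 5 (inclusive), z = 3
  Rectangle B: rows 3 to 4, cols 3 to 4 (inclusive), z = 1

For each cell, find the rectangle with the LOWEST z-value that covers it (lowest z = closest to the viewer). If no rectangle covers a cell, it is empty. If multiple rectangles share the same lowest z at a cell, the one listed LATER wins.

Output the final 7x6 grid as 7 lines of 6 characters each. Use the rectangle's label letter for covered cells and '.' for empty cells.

......
......
......
...BB.
...BBA
....AA
....AA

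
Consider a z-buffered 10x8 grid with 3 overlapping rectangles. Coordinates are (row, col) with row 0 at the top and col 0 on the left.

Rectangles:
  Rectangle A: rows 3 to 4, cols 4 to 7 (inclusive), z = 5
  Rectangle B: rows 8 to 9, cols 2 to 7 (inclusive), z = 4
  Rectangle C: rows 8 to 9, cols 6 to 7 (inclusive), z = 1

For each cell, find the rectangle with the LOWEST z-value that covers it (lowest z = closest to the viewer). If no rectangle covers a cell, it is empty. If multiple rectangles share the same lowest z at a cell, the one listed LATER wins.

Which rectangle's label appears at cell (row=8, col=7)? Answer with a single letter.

Answer: C

Derivation:
Check cell (8,7):
  A: rows 3-4 cols 4-7 -> outside (row miss)
  B: rows 8-9 cols 2-7 z=4 -> covers; best now B (z=4)
  C: rows 8-9 cols 6-7 z=1 -> covers; best now C (z=1)
Winner: C at z=1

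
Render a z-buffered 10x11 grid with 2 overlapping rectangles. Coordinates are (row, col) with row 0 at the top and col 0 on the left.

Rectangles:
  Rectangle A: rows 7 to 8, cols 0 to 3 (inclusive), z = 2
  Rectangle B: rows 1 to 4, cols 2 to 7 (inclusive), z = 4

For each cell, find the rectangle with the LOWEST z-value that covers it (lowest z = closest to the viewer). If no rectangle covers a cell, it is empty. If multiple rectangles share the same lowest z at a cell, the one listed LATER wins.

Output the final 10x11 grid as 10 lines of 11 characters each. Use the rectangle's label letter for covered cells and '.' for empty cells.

...........
..BBBBBB...
..BBBBBB...
..BBBBBB...
..BBBBBB...
...........
...........
AAAA.......
AAAA.......
...........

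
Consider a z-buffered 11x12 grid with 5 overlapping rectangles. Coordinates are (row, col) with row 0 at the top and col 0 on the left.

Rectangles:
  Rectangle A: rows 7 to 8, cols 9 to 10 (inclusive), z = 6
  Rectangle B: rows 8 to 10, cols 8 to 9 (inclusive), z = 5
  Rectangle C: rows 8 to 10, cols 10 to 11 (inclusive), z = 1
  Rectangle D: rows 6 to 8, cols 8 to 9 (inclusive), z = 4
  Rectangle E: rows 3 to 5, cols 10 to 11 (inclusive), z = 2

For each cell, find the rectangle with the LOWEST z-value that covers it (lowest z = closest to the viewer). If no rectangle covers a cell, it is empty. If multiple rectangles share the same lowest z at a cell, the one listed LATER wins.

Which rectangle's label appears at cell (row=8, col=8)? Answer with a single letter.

Answer: D

Derivation:
Check cell (8,8):
  A: rows 7-8 cols 9-10 -> outside (col miss)
  B: rows 8-10 cols 8-9 z=5 -> covers; best now B (z=5)
  C: rows 8-10 cols 10-11 -> outside (col miss)
  D: rows 6-8 cols 8-9 z=4 -> covers; best now D (z=4)
  E: rows 3-5 cols 10-11 -> outside (row miss)
Winner: D at z=4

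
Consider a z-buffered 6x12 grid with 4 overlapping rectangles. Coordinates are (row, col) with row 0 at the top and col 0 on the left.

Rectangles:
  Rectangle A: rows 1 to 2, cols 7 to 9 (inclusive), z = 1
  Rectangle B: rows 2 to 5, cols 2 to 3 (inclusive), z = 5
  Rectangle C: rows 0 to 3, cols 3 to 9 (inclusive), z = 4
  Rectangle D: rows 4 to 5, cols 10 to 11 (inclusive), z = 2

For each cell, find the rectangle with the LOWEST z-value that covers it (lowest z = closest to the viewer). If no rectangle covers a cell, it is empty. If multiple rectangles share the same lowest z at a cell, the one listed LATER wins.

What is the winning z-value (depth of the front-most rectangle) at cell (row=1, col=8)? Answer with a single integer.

Answer: 1

Derivation:
Check cell (1,8):
  A: rows 1-2 cols 7-9 z=1 -> covers; best now A (z=1)
  B: rows 2-5 cols 2-3 -> outside (row miss)
  C: rows 0-3 cols 3-9 z=4 -> covers; best now A (z=1)
  D: rows 4-5 cols 10-11 -> outside (row miss)
Winner: A at z=1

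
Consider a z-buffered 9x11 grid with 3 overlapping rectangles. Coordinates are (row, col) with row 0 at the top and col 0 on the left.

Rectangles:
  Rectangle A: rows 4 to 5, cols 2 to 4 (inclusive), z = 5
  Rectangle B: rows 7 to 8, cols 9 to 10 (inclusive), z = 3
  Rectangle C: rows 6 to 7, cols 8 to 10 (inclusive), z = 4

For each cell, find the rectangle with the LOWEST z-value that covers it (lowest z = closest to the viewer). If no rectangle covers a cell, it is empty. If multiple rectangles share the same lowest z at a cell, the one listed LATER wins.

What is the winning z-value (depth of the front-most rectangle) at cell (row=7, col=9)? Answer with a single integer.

Answer: 3

Derivation:
Check cell (7,9):
  A: rows 4-5 cols 2-4 -> outside (row miss)
  B: rows 7-8 cols 9-10 z=3 -> covers; best now B (z=3)
  C: rows 6-7 cols 8-10 z=4 -> covers; best now B (z=3)
Winner: B at z=3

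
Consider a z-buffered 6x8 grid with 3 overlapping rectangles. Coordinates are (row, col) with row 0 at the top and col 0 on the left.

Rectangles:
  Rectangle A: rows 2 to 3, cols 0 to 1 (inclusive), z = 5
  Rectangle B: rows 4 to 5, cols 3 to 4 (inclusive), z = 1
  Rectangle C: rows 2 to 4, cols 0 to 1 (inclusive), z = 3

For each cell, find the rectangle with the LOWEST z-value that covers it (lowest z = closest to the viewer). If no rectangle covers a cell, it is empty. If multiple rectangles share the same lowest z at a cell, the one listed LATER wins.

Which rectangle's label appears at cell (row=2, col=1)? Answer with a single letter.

Answer: C

Derivation:
Check cell (2,1):
  A: rows 2-3 cols 0-1 z=5 -> covers; best now A (z=5)
  B: rows 4-5 cols 3-4 -> outside (row miss)
  C: rows 2-4 cols 0-1 z=3 -> covers; best now C (z=3)
Winner: C at z=3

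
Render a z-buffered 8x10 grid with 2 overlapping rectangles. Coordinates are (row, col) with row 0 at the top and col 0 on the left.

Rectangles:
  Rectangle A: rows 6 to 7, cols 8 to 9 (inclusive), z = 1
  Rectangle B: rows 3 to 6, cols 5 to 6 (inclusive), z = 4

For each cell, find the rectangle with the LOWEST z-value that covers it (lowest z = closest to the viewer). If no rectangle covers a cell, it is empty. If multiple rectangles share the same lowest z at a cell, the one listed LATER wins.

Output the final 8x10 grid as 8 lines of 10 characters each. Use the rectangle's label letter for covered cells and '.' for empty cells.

..........
..........
..........
.....BB...
.....BB...
.....BB...
.....BB.AA
........AA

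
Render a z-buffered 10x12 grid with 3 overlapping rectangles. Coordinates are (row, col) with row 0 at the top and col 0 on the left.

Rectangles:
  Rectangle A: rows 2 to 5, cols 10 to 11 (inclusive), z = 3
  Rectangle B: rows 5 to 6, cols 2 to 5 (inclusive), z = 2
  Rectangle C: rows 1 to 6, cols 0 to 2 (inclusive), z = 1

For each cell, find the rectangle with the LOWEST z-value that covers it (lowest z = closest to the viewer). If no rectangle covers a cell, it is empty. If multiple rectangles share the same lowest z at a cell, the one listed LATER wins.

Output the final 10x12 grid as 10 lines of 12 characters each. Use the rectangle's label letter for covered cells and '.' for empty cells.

............
CCC.........
CCC.......AA
CCC.......AA
CCC.......AA
CCCBBB....AA
CCCBBB......
............
............
............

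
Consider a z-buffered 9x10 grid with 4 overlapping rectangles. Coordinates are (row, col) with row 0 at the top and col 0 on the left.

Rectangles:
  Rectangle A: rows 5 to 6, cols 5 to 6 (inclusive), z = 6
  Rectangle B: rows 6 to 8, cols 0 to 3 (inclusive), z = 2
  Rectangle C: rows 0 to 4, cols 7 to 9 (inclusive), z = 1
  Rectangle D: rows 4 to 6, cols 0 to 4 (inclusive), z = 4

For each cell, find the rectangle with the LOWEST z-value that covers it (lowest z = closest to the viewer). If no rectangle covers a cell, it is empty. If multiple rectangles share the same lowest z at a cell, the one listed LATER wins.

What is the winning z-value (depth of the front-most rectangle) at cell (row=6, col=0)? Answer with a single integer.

Check cell (6,0):
  A: rows 5-6 cols 5-6 -> outside (col miss)
  B: rows 6-8 cols 0-3 z=2 -> covers; best now B (z=2)
  C: rows 0-4 cols 7-9 -> outside (row miss)
  D: rows 4-6 cols 0-4 z=4 -> covers; best now B (z=2)
Winner: B at z=2

Answer: 2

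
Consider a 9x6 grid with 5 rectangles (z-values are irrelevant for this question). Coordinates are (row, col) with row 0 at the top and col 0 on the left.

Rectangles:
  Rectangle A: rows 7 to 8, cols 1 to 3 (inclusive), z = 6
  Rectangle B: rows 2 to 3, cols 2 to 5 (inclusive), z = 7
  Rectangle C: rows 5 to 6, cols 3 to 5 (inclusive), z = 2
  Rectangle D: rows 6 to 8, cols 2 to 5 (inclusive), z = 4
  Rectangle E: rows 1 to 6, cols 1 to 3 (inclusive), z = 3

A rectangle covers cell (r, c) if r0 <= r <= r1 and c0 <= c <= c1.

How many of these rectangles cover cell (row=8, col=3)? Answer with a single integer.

Answer: 2

Derivation:
Check cell (8,3):
  A: rows 7-8 cols 1-3 -> covers
  B: rows 2-3 cols 2-5 -> outside (row miss)
  C: rows 5-6 cols 3-5 -> outside (row miss)
  D: rows 6-8 cols 2-5 -> covers
  E: rows 1-6 cols 1-3 -> outside (row miss)
Count covering = 2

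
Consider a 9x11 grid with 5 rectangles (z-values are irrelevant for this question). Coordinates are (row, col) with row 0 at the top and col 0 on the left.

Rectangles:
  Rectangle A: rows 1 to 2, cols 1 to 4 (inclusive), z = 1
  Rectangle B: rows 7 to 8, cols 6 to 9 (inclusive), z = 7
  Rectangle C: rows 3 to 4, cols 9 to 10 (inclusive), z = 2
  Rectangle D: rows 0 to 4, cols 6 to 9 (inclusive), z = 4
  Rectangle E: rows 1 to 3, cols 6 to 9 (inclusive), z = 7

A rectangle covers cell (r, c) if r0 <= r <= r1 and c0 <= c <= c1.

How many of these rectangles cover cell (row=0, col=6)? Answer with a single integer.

Answer: 1

Derivation:
Check cell (0,6):
  A: rows 1-2 cols 1-4 -> outside (row miss)
  B: rows 7-8 cols 6-9 -> outside (row miss)
  C: rows 3-4 cols 9-10 -> outside (row miss)
  D: rows 0-4 cols 6-9 -> covers
  E: rows 1-3 cols 6-9 -> outside (row miss)
Count covering = 1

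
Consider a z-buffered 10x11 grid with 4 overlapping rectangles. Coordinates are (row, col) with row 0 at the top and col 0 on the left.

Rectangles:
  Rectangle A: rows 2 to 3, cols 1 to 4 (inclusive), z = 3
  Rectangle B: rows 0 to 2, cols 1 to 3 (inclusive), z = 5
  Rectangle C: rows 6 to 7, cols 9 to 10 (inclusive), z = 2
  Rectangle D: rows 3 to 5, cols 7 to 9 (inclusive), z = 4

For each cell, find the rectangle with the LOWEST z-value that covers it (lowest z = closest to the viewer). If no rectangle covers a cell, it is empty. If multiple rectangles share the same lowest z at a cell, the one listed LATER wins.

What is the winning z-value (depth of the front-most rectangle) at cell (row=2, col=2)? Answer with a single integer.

Answer: 3

Derivation:
Check cell (2,2):
  A: rows 2-3 cols 1-4 z=3 -> covers; best now A (z=3)
  B: rows 0-2 cols 1-3 z=5 -> covers; best now A (z=3)
  C: rows 6-7 cols 9-10 -> outside (row miss)
  D: rows 3-5 cols 7-9 -> outside (row miss)
Winner: A at z=3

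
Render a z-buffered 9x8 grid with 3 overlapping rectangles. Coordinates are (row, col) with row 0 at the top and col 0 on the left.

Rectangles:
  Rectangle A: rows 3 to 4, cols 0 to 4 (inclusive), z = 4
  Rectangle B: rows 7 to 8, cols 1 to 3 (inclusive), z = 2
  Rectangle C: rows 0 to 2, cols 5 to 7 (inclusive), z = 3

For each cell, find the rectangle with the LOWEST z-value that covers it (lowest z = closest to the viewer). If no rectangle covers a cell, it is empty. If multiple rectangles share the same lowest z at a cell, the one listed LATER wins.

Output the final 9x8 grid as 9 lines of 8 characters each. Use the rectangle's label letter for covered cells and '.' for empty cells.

.....CCC
.....CCC
.....CCC
AAAAA...
AAAAA...
........
........
.BBB....
.BBB....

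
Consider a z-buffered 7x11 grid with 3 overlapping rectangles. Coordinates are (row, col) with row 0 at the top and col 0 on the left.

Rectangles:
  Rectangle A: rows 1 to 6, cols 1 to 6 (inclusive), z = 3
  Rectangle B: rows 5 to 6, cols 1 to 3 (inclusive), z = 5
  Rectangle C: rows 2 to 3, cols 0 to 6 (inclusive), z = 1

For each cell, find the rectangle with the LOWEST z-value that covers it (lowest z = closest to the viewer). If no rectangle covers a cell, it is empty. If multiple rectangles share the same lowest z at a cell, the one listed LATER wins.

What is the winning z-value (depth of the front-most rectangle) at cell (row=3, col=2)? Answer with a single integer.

Answer: 1

Derivation:
Check cell (3,2):
  A: rows 1-6 cols 1-6 z=3 -> covers; best now A (z=3)
  B: rows 5-6 cols 1-3 -> outside (row miss)
  C: rows 2-3 cols 0-6 z=1 -> covers; best now C (z=1)
Winner: C at z=1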